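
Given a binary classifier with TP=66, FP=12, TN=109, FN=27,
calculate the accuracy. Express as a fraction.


Accuracy = (TP + TN) / (TP + TN + FP + FN) = (66 + 109) / 214 = 175/214.

175/214


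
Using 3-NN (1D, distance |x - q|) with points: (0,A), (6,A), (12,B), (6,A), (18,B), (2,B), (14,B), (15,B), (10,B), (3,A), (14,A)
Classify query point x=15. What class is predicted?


Distances: |0-15|=15, |6-15|=9, |12-15|=3, |6-15|=9, |18-15|=3, |2-15|=13, |14-15|=1, |15-15|=0, |10-15|=5, |3-15|=12, |14-15|=1. 3 nearest: (15,B), (14,A), (14,B). Counts: {'B': 2, 'A': 1}. Majority class: B.

B


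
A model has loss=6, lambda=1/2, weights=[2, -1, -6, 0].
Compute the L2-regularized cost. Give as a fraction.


L2 sq norm = sum(w^2) = 41. J = 6 + 1/2 * 41 = 53/2.

53/2


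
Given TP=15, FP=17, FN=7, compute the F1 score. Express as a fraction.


Precision = 15/32 = 15/32. Recall = 15/22 = 15/22. F1 = 2*P*R/(P+R) = 5/9.

5/9


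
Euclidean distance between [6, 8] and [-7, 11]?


d = sqrt(sum of squared differences). (6--7)^2=169, (8-11)^2=9. Sum = 178.

sqrt(178)


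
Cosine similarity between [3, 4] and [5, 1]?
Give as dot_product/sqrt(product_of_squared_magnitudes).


dot = 19. |a|^2 = 25, |b|^2 = 26. cos = 19/sqrt(650).

19/sqrt(650)


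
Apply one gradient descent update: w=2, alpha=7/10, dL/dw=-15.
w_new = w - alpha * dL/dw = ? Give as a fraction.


w_new = 2 - 7/10 * -15 = 2 - -21/2 = 25/2.

25/2


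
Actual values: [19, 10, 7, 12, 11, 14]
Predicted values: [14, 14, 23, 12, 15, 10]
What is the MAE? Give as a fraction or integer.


MAE = (1/6) * (|19-14|=5 + |10-14|=4 + |7-23|=16 + |12-12|=0 + |11-15|=4 + |14-10|=4). Sum = 33. MAE = 11/2.

11/2


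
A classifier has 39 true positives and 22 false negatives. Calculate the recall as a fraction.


Recall = TP / (TP + FN) = 39 / 61 = 39/61.

39/61


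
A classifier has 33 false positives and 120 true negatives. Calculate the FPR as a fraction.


FPR = FP / (FP + TN) = 33 / 153 = 11/51.

11/51


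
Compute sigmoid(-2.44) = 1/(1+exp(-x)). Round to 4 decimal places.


sigma(-2.44) = 1/(1+e^(2.44)) = 1/(1+11.473041) = 1/12.473041 = 0.0802.

0.0802


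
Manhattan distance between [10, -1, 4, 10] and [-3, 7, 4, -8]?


d = sum of absolute differences: |10--3|=13 + |-1-7|=8 + |4-4|=0 + |10--8|=18 = 39.

39


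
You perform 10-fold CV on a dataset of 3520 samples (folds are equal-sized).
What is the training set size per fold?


Each validation fold has 3520/10 = 352 samples. Training set = 3520 - 352 = 3168.

3168


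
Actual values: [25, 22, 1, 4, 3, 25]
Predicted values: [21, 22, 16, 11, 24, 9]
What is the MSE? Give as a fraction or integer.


MSE = (1/6) * ((25-21)^2=16 + (22-22)^2=0 + (1-16)^2=225 + (4-11)^2=49 + (3-24)^2=441 + (25-9)^2=256). Sum = 987. MSE = 329/2.

329/2


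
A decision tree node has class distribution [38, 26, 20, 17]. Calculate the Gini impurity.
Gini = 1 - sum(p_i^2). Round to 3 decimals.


Total = 101. Proportions: 38/101, 26/101, 20/101, 17/101. sum(p_i^2) = 0.2754. Gini = 1 - 0.2754 = 0.7246, which rounds to 0.725.

0.725


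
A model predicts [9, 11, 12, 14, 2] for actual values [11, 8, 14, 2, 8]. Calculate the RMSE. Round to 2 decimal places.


MSE = 39.4000. RMSE = sqrt(39.4000) = 6.28.

6.28


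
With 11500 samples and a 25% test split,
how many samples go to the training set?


Test set = 11500 * 25% = 2875. Training set = 11500 - 2875 = 8625.

8625


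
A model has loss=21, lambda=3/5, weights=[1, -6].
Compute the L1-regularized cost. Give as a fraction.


L1 norm = sum(|w|) = 7. J = 21 + 3/5 * 7 = 126/5.

126/5


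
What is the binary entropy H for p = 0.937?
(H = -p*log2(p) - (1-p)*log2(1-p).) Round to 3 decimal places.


H = -0.937*log2(0.937) - 0.063*log2(0.063) = 0.339.

0.339


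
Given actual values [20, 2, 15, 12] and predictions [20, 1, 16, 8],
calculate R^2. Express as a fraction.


Mean(y) = 49/4. SS_res = 18. SS_tot = 691/4. R^2 = 1 - 18/(691/4) = 619/691.

619/691


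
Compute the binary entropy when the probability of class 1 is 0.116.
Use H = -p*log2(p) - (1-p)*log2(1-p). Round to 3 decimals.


H = -0.116*log2(0.116) - 0.884*log2(0.884) = 0.518.

0.518


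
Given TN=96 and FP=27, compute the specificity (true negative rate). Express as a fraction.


Specificity = TN / (TN + FP) = 96 / 123 = 32/41.

32/41


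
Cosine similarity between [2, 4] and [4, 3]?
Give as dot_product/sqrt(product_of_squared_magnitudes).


dot = 20. |a|^2 = 20, |b|^2 = 25. cos = 20/sqrt(500).

20/sqrt(500)


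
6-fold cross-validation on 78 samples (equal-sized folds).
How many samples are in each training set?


Each validation fold has 78/6 = 13 samples. Training set = 78 - 13 = 65.

65


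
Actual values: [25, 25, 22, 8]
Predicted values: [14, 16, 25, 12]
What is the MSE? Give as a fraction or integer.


MSE = (1/4) * ((25-14)^2=121 + (25-16)^2=81 + (22-25)^2=9 + (8-12)^2=16). Sum = 227. MSE = 227/4.

227/4


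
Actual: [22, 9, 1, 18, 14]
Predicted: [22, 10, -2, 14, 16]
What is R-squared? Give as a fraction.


Mean(y) = 64/5. SS_res = 30. SS_tot = 1334/5. R^2 = 1 - 30/(1334/5) = 592/667.

592/667


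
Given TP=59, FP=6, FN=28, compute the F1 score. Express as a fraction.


Precision = 59/65 = 59/65. Recall = 59/87 = 59/87. F1 = 2*P*R/(P+R) = 59/76.

59/76


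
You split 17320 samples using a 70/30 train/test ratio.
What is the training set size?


Test set = 17320 * 30% = 5196. Training set = 17320 - 5196 = 12124.

12124


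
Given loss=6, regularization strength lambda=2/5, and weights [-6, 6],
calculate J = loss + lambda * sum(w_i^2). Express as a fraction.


L2 sq norm = sum(w^2) = 72. J = 6 + 2/5 * 72 = 174/5.

174/5


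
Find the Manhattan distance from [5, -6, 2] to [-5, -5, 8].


d = sum of absolute differences: |5--5|=10 + |-6--5|=1 + |2-8|=6 = 17.

17


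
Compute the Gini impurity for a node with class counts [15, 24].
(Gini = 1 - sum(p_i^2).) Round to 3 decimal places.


Total = 39. Proportions: 15/39, 24/39. sum(p_i^2) = 0.5266. Gini = 1 - 0.5266 = 0.4734, which rounds to 0.473.

0.473


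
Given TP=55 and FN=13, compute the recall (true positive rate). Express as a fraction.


Recall = TP / (TP + FN) = 55 / 68 = 55/68.

55/68


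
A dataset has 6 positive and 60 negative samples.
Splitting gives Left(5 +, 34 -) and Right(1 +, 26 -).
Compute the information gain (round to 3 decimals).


H(parent) = 0.4395. H(left) = 0.5525, H(right) = 0.2285. Weighted = (39/66)*0.5525 + (27/66)*0.2285 = 0.4200. IG = 0.4395 - 0.4200 = 0.0195, which rounds to 0.020.

0.020


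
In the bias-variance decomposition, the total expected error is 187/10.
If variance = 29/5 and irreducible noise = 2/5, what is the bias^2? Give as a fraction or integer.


Total error = bias^2 + variance + irreducible noise. So bias^2 = 187/10 - 29/5 - 2/5 = 25/2.

25/2


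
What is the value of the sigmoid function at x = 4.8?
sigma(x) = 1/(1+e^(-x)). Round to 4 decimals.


sigma(4.8) = 1/(1+e^(-4.8)) = 1/(1+0.008230) = 1/1.008230 = 0.9918.

0.9918


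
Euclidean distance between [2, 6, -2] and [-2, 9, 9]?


d = sqrt(sum of squared differences). (2--2)^2=16, (6-9)^2=9, (-2-9)^2=121. Sum = 146.

sqrt(146)


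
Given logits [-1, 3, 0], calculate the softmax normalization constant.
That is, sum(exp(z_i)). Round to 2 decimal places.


Denom = e^-1=0.3679 + e^3=20.0855 + e^0=1.0000. Sum = 21.4534, which rounds to 21.45.

21.45


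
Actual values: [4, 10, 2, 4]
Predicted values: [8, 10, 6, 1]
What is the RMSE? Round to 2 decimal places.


MSE = 10.2500. RMSE = sqrt(10.2500) = 3.20.

3.20


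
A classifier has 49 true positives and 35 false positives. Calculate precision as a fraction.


Precision = TP / (TP + FP) = 49 / 84 = 7/12.

7/12


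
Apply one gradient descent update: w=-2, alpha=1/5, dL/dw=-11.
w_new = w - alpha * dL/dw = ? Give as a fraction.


w_new = -2 - 1/5 * -11 = -2 - -11/5 = 1/5.

1/5


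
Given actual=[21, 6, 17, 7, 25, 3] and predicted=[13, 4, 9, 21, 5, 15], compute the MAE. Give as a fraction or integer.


MAE = (1/6) * (|21-13|=8 + |6-4|=2 + |17-9|=8 + |7-21|=14 + |25-5|=20 + |3-15|=12). Sum = 64. MAE = 32/3.

32/3


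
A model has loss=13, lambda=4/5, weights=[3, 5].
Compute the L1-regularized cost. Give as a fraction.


L1 norm = sum(|w|) = 8. J = 13 + 4/5 * 8 = 97/5.

97/5


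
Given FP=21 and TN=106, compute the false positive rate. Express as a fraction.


FPR = FP / (FP + TN) = 21 / 127 = 21/127.

21/127


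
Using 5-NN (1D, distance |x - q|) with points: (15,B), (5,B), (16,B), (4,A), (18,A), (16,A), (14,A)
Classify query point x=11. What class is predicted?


Distances: |15-11|=4, |5-11|=6, |16-11|=5, |4-11|=7, |18-11|=7, |16-11|=5, |14-11|=3. 5 nearest: (14,A), (15,B), (16,A), (16,B), (5,B). Counts: {'A': 2, 'B': 3}. Majority class: B.

B


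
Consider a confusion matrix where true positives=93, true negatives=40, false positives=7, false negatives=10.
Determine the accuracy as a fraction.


Accuracy = (TP + TN) / (TP + TN + FP + FN) = (93 + 40) / 150 = 133/150.

133/150


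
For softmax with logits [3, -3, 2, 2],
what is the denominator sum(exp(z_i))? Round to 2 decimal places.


Denom = e^3=20.0855 + e^-3=0.0498 + e^2=7.3891 + e^2=7.3891. Sum = 34.9135, which rounds to 34.91.

34.91


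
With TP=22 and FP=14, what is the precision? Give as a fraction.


Precision = TP / (TP + FP) = 22 / 36 = 11/18.

11/18


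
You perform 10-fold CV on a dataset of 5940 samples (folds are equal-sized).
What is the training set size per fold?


Each validation fold has 5940/10 = 594 samples. Training set = 5940 - 594 = 5346.

5346


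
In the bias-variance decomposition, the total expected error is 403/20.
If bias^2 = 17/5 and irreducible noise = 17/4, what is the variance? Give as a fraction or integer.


Total error = bias^2 + variance + irreducible noise. So variance = 403/20 - 17/5 - 17/4 = 25/2.

25/2


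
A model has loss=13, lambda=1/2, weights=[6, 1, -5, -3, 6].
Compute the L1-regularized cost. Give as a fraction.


L1 norm = sum(|w|) = 21. J = 13 + 1/2 * 21 = 47/2.

47/2


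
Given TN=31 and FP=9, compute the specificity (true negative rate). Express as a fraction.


Specificity = TN / (TN + FP) = 31 / 40 = 31/40.

31/40


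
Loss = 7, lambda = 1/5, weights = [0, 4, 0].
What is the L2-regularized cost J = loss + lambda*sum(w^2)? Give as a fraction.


L2 sq norm = sum(w^2) = 16. J = 7 + 1/5 * 16 = 51/5.

51/5


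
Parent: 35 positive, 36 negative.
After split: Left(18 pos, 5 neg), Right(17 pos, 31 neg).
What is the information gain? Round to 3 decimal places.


H(parent) = 0.9999. H(left) = 0.7554, H(right) = 0.9377. Weighted = (23/71)*0.7554 + (48/71)*0.9377 = 0.8786. IG = 0.9999 - 0.8786 = 0.1213, which rounds to 0.121.

0.121


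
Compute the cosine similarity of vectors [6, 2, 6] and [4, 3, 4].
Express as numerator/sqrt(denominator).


dot = 54. |a|^2 = 76, |b|^2 = 41. cos = 54/sqrt(3116).

54/sqrt(3116)


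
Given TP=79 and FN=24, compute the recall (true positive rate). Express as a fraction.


Recall = TP / (TP + FN) = 79 / 103 = 79/103.

79/103


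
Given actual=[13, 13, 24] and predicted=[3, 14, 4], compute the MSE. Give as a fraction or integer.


MSE = (1/3) * ((13-3)^2=100 + (13-14)^2=1 + (24-4)^2=400). Sum = 501. MSE = 167.

167


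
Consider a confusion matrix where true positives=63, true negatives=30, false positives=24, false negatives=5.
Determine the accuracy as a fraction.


Accuracy = (TP + TN) / (TP + TN + FP + FN) = (63 + 30) / 122 = 93/122.

93/122


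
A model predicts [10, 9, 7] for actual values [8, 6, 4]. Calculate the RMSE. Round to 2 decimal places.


MSE = 7.3333. RMSE = sqrt(7.3333) = 2.71.

2.71


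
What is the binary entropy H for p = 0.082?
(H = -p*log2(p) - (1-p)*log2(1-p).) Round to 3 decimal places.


H = -0.082*log2(0.082) - 0.918*log2(0.918) = 0.409.

0.409


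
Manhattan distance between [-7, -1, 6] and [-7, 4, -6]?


d = sum of absolute differences: |-7--7|=0 + |-1-4|=5 + |6--6|=12 = 17.

17


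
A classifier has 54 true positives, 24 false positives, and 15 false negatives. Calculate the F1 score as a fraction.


Precision = 54/78 = 9/13. Recall = 54/69 = 18/23. F1 = 2*P*R/(P+R) = 36/49.

36/49


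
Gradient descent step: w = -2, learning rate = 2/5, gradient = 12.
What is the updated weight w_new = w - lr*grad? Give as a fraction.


w_new = -2 - 2/5 * 12 = -2 - 24/5 = -34/5.

-34/5


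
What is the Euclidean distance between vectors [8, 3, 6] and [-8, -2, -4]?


d = sqrt(sum of squared differences). (8--8)^2=256, (3--2)^2=25, (6--4)^2=100. Sum = 381.

sqrt(381)


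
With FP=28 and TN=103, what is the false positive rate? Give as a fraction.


FPR = FP / (FP + TN) = 28 / 131 = 28/131.

28/131


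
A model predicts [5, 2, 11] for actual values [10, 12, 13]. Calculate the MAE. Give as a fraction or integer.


MAE = (1/3) * (|10-5|=5 + |12-2|=10 + |13-11|=2). Sum = 17. MAE = 17/3.

17/3


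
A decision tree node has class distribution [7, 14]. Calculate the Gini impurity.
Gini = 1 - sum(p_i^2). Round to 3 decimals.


Total = 21. Proportions: 7/21, 14/21. sum(p_i^2) = 0.5556. Gini = 1 - 0.5556 = 0.4444, which rounds to 0.444.

0.444


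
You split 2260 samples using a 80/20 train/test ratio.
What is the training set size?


Test set = 2260 * 20% = 452. Training set = 2260 - 452 = 1808.

1808


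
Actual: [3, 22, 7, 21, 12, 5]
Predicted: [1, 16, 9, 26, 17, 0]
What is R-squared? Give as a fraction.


Mean(y) = 35/3. SS_res = 119. SS_tot = 1006/3. R^2 = 1 - 119/(1006/3) = 649/1006.

649/1006


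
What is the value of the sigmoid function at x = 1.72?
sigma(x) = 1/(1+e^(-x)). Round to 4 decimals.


sigma(1.72) = 1/(1+e^(-1.72)) = 1/(1+0.179066) = 1/1.179066 = 0.8481.

0.8481


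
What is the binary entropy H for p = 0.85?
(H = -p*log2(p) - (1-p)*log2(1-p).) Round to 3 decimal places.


H = -0.85*log2(0.85) - 0.15*log2(0.15) = 0.610.

0.610


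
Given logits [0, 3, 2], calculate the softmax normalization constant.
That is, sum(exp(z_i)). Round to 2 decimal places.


Denom = e^0=1.0000 + e^3=20.0855 + e^2=7.3891. Sum = 28.4746, which rounds to 28.47.

28.47


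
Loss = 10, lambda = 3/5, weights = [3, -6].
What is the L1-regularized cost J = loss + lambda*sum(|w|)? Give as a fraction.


L1 norm = sum(|w|) = 9. J = 10 + 3/5 * 9 = 77/5.

77/5


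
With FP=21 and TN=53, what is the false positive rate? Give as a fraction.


FPR = FP / (FP + TN) = 21 / 74 = 21/74.

21/74


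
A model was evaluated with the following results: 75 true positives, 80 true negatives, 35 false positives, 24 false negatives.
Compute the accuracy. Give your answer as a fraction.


Accuracy = (TP + TN) / (TP + TN + FP + FN) = (75 + 80) / 214 = 155/214.

155/214


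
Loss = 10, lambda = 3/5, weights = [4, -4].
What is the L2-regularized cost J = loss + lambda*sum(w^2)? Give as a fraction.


L2 sq norm = sum(w^2) = 32. J = 10 + 3/5 * 32 = 146/5.

146/5


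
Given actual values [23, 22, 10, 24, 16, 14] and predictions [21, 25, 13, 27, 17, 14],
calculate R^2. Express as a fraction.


Mean(y) = 109/6. SS_res = 32. SS_tot = 965/6. R^2 = 1 - 32/(965/6) = 773/965.

773/965


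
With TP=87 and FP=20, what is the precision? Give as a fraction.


Precision = TP / (TP + FP) = 87 / 107 = 87/107.

87/107


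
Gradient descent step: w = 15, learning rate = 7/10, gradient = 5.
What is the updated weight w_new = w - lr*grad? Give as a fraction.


w_new = 15 - 7/10 * 5 = 15 - 7/2 = 23/2.

23/2


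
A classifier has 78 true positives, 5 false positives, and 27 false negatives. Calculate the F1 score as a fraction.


Precision = 78/83 = 78/83. Recall = 78/105 = 26/35. F1 = 2*P*R/(P+R) = 39/47.

39/47


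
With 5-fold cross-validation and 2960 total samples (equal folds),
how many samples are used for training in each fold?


Each validation fold has 2960/5 = 592 samples. Training set = 2960 - 592 = 2368.

2368


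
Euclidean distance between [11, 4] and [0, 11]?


d = sqrt(sum of squared differences). (11-0)^2=121, (4-11)^2=49. Sum = 170.

sqrt(170)


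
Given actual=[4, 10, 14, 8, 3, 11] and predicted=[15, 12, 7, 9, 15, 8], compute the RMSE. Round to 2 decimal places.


MSE = 54.6667. RMSE = sqrt(54.6667) = 7.39.

7.39


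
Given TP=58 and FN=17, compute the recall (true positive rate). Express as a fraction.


Recall = TP / (TP + FN) = 58 / 75 = 58/75.

58/75


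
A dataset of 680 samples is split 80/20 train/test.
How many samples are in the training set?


Test set = 680 * 20% = 136. Training set = 680 - 136 = 544.

544


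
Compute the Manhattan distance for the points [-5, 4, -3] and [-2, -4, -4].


d = sum of absolute differences: |-5--2|=3 + |4--4|=8 + |-3--4|=1 = 12.

12


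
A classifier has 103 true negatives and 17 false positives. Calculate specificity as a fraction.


Specificity = TN / (TN + FP) = 103 / 120 = 103/120.

103/120


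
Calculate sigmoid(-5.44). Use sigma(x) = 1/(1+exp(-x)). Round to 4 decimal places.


sigma(-5.44) = 1/(1+e^(5.44)) = 1/(1+230.442183) = 1/231.442183 = 0.0043.

0.0043


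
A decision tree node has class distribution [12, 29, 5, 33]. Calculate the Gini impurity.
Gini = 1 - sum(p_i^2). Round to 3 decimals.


Total = 79. Proportions: 12/79, 29/79, 5/79, 33/79. sum(p_i^2) = 0.3363. Gini = 1 - 0.3363 = 0.6637, which rounds to 0.664.

0.664


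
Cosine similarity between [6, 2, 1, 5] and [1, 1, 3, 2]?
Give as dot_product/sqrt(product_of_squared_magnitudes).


dot = 21. |a|^2 = 66, |b|^2 = 15. cos = 21/sqrt(990).

21/sqrt(990)


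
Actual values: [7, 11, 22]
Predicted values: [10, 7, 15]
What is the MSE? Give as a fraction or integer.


MSE = (1/3) * ((7-10)^2=9 + (11-7)^2=16 + (22-15)^2=49). Sum = 74. MSE = 74/3.

74/3


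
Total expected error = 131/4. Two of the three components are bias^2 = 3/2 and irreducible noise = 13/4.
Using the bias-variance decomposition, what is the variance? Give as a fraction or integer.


Total error = bias^2 + variance + irreducible noise. So variance = 131/4 - 3/2 - 13/4 = 28.

28


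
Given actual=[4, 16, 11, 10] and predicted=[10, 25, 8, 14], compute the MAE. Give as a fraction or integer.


MAE = (1/4) * (|4-10|=6 + |16-25|=9 + |11-8|=3 + |10-14|=4). Sum = 22. MAE = 11/2.

11/2


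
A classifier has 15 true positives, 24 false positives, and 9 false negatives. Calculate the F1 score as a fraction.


Precision = 15/39 = 5/13. Recall = 15/24 = 5/8. F1 = 2*P*R/(P+R) = 10/21.

10/21


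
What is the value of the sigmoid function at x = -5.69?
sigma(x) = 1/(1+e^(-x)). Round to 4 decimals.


sigma(-5.69) = 1/(1+e^(5.69)) = 1/(1+295.893621) = 1/296.893621 = 0.0034.

0.0034


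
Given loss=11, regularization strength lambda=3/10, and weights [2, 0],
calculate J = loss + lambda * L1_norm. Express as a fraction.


L1 norm = sum(|w|) = 2. J = 11 + 3/10 * 2 = 58/5.

58/5


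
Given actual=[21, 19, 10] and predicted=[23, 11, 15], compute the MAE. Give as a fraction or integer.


MAE = (1/3) * (|21-23|=2 + |19-11|=8 + |10-15|=5). Sum = 15. MAE = 5.

5


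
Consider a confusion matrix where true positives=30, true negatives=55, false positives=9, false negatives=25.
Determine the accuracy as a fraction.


Accuracy = (TP + TN) / (TP + TN + FP + FN) = (30 + 55) / 119 = 5/7.

5/7


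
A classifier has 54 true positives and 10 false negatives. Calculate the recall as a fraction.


Recall = TP / (TP + FN) = 54 / 64 = 27/32.

27/32


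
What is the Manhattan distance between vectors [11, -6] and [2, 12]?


d = sum of absolute differences: |11-2|=9 + |-6-12|=18 = 27.

27


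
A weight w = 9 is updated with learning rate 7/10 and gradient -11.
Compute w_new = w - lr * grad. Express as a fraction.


w_new = 9 - 7/10 * -11 = 9 - -77/10 = 167/10.

167/10


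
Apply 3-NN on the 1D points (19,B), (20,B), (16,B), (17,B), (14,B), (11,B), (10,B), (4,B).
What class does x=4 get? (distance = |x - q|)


Distances: |19-4|=15, |20-4|=16, |16-4|=12, |17-4|=13, |14-4|=10, |11-4|=7, |10-4|=6, |4-4|=0. 3 nearest: (4,B), (10,B), (11,B). Counts: {'B': 3}. Majority class: B.

B


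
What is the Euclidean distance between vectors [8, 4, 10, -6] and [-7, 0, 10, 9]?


d = sqrt(sum of squared differences). (8--7)^2=225, (4-0)^2=16, (10-10)^2=0, (-6-9)^2=225. Sum = 466.

sqrt(466)


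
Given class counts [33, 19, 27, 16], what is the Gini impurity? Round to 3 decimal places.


Total = 95. Proportions: 33/95, 19/95, 27/95, 16/95. sum(p_i^2) = 0.2698. Gini = 1 - 0.2698 = 0.7302, which rounds to 0.730.

0.730


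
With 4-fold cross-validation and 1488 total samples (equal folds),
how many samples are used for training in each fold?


Each validation fold has 1488/4 = 372 samples. Training set = 1488 - 372 = 1116.

1116


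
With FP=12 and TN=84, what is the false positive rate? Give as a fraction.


FPR = FP / (FP + TN) = 12 / 96 = 1/8.

1/8


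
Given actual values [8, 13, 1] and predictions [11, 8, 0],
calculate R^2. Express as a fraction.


Mean(y) = 22/3. SS_res = 35. SS_tot = 218/3. R^2 = 1 - 35/(218/3) = 113/218.

113/218


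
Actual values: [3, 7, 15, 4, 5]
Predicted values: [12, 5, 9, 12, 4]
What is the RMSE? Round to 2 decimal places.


MSE = 37.2000. RMSE = sqrt(37.2000) = 6.10.

6.10


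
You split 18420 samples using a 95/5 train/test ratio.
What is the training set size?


Test set = 18420 * 5% = 921. Training set = 18420 - 921 = 17499.

17499


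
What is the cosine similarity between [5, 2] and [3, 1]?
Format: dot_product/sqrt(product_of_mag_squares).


dot = 17. |a|^2 = 29, |b|^2 = 10. cos = 17/sqrt(290).

17/sqrt(290)


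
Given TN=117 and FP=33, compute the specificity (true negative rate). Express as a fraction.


Specificity = TN / (TN + FP) = 117 / 150 = 39/50.

39/50


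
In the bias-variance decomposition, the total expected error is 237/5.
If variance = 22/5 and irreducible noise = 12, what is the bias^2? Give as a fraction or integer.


Total error = bias^2 + variance + irreducible noise. So bias^2 = 237/5 - 22/5 - 12 = 31.

31


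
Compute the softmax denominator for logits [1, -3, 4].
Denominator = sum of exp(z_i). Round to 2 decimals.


Denom = e^1=2.7183 + e^-3=0.0498 + e^4=54.5982. Sum = 57.3663, which rounds to 57.37.

57.37


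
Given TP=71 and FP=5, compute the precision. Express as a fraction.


Precision = TP / (TP + FP) = 71 / 76 = 71/76.

71/76


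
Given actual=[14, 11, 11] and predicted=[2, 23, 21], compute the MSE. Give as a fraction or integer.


MSE = (1/3) * ((14-2)^2=144 + (11-23)^2=144 + (11-21)^2=100). Sum = 388. MSE = 388/3.

388/3


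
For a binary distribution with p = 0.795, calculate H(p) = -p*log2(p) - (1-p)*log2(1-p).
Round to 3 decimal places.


H = -0.795*log2(0.795) - 0.205*log2(0.205) = 0.732.

0.732


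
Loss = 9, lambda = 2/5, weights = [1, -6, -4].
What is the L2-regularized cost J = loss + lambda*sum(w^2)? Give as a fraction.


L2 sq norm = sum(w^2) = 53. J = 9 + 2/5 * 53 = 151/5.

151/5


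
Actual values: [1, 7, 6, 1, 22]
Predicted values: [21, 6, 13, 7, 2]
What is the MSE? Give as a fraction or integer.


MSE = (1/5) * ((1-21)^2=400 + (7-6)^2=1 + (6-13)^2=49 + (1-7)^2=36 + (22-2)^2=400). Sum = 886. MSE = 886/5.

886/5


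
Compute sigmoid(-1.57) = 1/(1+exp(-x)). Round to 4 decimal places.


sigma(-1.57) = 1/(1+e^(1.57)) = 1/(1+4.806648) = 1/5.806648 = 0.1722.

0.1722


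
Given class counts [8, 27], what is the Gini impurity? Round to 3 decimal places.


Total = 35. Proportions: 8/35, 27/35. sum(p_i^2) = 0.6473. Gini = 1 - 0.6473 = 0.3527, which rounds to 0.353.

0.353


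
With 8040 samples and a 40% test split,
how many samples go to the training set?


Test set = 8040 * 40% = 3216. Training set = 8040 - 3216 = 4824.

4824


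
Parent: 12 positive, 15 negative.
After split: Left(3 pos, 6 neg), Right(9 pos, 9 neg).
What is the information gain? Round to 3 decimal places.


H(parent) = 0.9911. H(left) = 0.9183, H(right) = 1.0000. Weighted = (9/27)*0.9183 + (18/27)*1.0000 = 0.9728. IG = 0.9911 - 0.9728 = 0.0183, which rounds to 0.018.

0.018


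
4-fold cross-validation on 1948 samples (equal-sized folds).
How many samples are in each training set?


Each validation fold has 1948/4 = 487 samples. Training set = 1948 - 487 = 1461.

1461


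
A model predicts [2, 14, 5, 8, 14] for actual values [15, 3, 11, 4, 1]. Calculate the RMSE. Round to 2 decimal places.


MSE = 102.2000. RMSE = sqrt(102.2000) = 10.11.

10.11


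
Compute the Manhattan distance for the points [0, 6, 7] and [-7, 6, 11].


d = sum of absolute differences: |0--7|=7 + |6-6|=0 + |7-11|=4 = 11.

11


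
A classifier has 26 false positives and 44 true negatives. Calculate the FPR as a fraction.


FPR = FP / (FP + TN) = 26 / 70 = 13/35.

13/35


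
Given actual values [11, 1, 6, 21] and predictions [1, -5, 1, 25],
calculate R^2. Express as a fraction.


Mean(y) = 39/4. SS_res = 177. SS_tot = 875/4. R^2 = 1 - 177/(875/4) = 167/875.

167/875


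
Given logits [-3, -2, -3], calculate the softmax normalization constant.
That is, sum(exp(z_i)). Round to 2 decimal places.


Denom = e^-3=0.0498 + e^-2=0.1353 + e^-3=0.0498. Sum = 0.2349, which rounds to 0.23.

0.23


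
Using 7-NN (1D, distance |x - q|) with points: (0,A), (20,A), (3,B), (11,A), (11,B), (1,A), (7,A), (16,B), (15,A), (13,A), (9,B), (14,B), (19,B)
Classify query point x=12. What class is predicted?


Distances: |0-12|=12, |20-12|=8, |3-12|=9, |11-12|=1, |11-12|=1, |1-12|=11, |7-12|=5, |16-12|=4, |15-12|=3, |13-12|=1, |9-12|=3, |14-12|=2, |19-12|=7. 7 nearest: (11,A), (13,A), (11,B), (14,B), (15,A), (9,B), (16,B). Counts: {'A': 3, 'B': 4}. Majority class: B.

B


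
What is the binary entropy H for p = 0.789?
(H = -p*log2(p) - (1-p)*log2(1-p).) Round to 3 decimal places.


H = -0.789*log2(0.789) - 0.211*log2(0.211) = 0.743.

0.743


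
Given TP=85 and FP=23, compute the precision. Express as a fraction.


Precision = TP / (TP + FP) = 85 / 108 = 85/108.

85/108


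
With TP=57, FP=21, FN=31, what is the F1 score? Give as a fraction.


Precision = 57/78 = 19/26. Recall = 57/88 = 57/88. F1 = 2*P*R/(P+R) = 57/83.

57/83


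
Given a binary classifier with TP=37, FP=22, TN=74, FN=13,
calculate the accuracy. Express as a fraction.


Accuracy = (TP + TN) / (TP + TN + FP + FN) = (37 + 74) / 146 = 111/146.

111/146


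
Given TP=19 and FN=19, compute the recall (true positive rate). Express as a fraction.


Recall = TP / (TP + FN) = 19 / 38 = 1/2.

1/2


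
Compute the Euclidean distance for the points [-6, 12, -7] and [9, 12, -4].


d = sqrt(sum of squared differences). (-6-9)^2=225, (12-12)^2=0, (-7--4)^2=9. Sum = 234.

sqrt(234)


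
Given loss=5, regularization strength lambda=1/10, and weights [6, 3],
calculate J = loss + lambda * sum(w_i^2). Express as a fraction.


L2 sq norm = sum(w^2) = 45. J = 5 + 1/10 * 45 = 19/2.

19/2


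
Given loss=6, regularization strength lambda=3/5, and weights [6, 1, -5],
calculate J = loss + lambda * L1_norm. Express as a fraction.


L1 norm = sum(|w|) = 12. J = 6 + 3/5 * 12 = 66/5.

66/5


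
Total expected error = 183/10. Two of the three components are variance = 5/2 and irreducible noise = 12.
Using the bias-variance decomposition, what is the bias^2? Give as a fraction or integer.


Total error = bias^2 + variance + irreducible noise. So bias^2 = 183/10 - 5/2 - 12 = 19/5.

19/5


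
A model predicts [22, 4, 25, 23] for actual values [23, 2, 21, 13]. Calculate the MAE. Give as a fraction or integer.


MAE = (1/4) * (|23-22|=1 + |2-4|=2 + |21-25|=4 + |13-23|=10). Sum = 17. MAE = 17/4.

17/4


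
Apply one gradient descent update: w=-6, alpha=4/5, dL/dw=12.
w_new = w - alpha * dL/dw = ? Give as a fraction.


w_new = -6 - 4/5 * 12 = -6 - 48/5 = -78/5.

-78/5


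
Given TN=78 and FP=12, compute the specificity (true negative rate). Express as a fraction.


Specificity = TN / (TN + FP) = 78 / 90 = 13/15.

13/15


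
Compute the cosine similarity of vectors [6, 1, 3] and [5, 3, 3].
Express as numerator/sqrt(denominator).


dot = 42. |a|^2 = 46, |b|^2 = 43. cos = 42/sqrt(1978).

42/sqrt(1978)


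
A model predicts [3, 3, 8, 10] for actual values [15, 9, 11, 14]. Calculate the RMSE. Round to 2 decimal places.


MSE = 51.2500. RMSE = sqrt(51.2500) = 7.16.

7.16


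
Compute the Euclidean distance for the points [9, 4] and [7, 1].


d = sqrt(sum of squared differences). (9-7)^2=4, (4-1)^2=9. Sum = 13.

sqrt(13)


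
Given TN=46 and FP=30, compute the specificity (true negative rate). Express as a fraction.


Specificity = TN / (TN + FP) = 46 / 76 = 23/38.

23/38


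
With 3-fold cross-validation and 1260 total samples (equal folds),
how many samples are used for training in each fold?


Each validation fold has 1260/3 = 420 samples. Training set = 1260 - 420 = 840.

840


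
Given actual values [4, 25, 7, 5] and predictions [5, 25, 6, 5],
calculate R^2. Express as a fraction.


Mean(y) = 41/4. SS_res = 2. SS_tot = 1179/4. R^2 = 1 - 2/(1179/4) = 1171/1179.

1171/1179


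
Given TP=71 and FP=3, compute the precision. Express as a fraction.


Precision = TP / (TP + FP) = 71 / 74 = 71/74.

71/74


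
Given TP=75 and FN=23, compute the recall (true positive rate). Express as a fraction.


Recall = TP / (TP + FN) = 75 / 98 = 75/98.

75/98


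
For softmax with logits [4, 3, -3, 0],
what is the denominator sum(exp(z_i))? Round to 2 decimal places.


Denom = e^4=54.5982 + e^3=20.0855 + e^-3=0.0498 + e^0=1.0000. Sum = 75.7335, which rounds to 75.73.

75.73


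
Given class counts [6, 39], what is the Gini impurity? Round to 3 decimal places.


Total = 45. Proportions: 6/45, 39/45. sum(p_i^2) = 0.7689. Gini = 1 - 0.7689 = 0.2311, which rounds to 0.231.

0.231


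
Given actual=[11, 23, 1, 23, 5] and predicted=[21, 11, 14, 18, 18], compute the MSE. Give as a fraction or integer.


MSE = (1/5) * ((11-21)^2=100 + (23-11)^2=144 + (1-14)^2=169 + (23-18)^2=25 + (5-18)^2=169). Sum = 607. MSE = 607/5.

607/5


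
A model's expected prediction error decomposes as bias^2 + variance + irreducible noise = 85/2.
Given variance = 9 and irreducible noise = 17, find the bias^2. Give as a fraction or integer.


Total error = bias^2 + variance + irreducible noise. So bias^2 = 85/2 - 9 - 17 = 33/2.

33/2


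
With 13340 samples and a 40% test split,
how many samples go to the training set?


Test set = 13340 * 40% = 5336. Training set = 13340 - 5336 = 8004.

8004


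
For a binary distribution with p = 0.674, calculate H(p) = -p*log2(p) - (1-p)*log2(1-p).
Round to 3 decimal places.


H = -0.674*log2(0.674) - 0.326*log2(0.326) = 0.911.

0.911


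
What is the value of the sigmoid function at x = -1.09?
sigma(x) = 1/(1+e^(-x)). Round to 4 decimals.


sigma(-1.09) = 1/(1+e^(1.09)) = 1/(1+2.974274) = 1/3.974274 = 0.2516.

0.2516


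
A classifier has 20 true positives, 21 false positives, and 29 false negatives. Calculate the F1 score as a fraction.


Precision = 20/41 = 20/41. Recall = 20/49 = 20/49. F1 = 2*P*R/(P+R) = 4/9.

4/9


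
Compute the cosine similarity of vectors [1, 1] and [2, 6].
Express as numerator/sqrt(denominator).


dot = 8. |a|^2 = 2, |b|^2 = 40. cos = 8/sqrt(80).

8/sqrt(80)


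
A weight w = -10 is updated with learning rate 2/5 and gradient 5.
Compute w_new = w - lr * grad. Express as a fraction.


w_new = -10 - 2/5 * 5 = -10 - 2 = -12.

-12


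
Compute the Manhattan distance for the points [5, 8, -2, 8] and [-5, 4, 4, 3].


d = sum of absolute differences: |5--5|=10 + |8-4|=4 + |-2-4|=6 + |8-3|=5 = 25.

25


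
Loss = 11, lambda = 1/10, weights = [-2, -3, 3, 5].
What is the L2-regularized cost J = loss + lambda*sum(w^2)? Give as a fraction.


L2 sq norm = sum(w^2) = 47. J = 11 + 1/10 * 47 = 157/10.

157/10


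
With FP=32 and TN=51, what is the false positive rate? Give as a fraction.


FPR = FP / (FP + TN) = 32 / 83 = 32/83.

32/83


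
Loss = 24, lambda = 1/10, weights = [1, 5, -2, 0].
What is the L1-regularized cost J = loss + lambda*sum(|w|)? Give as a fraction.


L1 norm = sum(|w|) = 8. J = 24 + 1/10 * 8 = 124/5.

124/5


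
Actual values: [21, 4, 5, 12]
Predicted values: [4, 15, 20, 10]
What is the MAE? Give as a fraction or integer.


MAE = (1/4) * (|21-4|=17 + |4-15|=11 + |5-20|=15 + |12-10|=2). Sum = 45. MAE = 45/4.

45/4


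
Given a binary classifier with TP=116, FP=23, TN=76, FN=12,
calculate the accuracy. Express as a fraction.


Accuracy = (TP + TN) / (TP + TN + FP + FN) = (116 + 76) / 227 = 192/227.

192/227


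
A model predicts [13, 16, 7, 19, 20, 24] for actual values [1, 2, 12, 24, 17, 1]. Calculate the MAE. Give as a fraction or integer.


MAE = (1/6) * (|1-13|=12 + |2-16|=14 + |12-7|=5 + |24-19|=5 + |17-20|=3 + |1-24|=23). Sum = 62. MAE = 31/3.

31/3


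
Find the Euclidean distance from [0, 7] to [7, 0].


d = sqrt(sum of squared differences). (0-7)^2=49, (7-0)^2=49. Sum = 98.

sqrt(98)


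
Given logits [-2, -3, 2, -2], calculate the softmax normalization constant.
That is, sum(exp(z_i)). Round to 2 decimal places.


Denom = e^-2=0.1353 + e^-3=0.0498 + e^2=7.3891 + e^-2=0.1353. Sum = 7.7095, which rounds to 7.71.

7.71


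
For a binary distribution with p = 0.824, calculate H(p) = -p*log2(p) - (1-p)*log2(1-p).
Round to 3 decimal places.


H = -0.824*log2(0.824) - 0.176*log2(0.176) = 0.671.

0.671


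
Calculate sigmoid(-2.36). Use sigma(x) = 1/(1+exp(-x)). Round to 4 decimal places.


sigma(-2.36) = 1/(1+e^(2.36)) = 1/(1+10.590951) = 1/11.590951 = 0.0863.

0.0863


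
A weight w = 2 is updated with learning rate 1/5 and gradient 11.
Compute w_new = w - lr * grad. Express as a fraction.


w_new = 2 - 1/5 * 11 = 2 - 11/5 = -1/5.

-1/5


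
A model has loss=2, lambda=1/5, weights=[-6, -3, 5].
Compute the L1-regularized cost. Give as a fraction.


L1 norm = sum(|w|) = 14. J = 2 + 1/5 * 14 = 24/5.

24/5


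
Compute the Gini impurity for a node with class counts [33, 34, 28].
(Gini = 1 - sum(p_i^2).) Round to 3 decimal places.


Total = 95. Proportions: 33/95, 34/95, 28/95. sum(p_i^2) = 0.3356. Gini = 1 - 0.3356 = 0.6644, which rounds to 0.664.

0.664


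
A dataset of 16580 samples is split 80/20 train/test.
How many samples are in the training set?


Test set = 16580 * 20% = 3316. Training set = 16580 - 3316 = 13264.

13264


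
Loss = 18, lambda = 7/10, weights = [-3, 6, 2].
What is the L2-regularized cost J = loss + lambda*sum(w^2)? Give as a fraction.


L2 sq norm = sum(w^2) = 49. J = 18 + 7/10 * 49 = 523/10.

523/10


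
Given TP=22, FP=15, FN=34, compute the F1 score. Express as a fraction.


Precision = 22/37 = 22/37. Recall = 22/56 = 11/28. F1 = 2*P*R/(P+R) = 44/93.

44/93


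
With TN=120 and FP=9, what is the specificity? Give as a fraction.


Specificity = TN / (TN + FP) = 120 / 129 = 40/43.

40/43


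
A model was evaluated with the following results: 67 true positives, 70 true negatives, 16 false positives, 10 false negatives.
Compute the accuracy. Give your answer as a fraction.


Accuracy = (TP + TN) / (TP + TN + FP + FN) = (67 + 70) / 163 = 137/163.

137/163


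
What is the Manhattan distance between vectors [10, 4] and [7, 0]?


d = sum of absolute differences: |10-7|=3 + |4-0|=4 = 7.

7


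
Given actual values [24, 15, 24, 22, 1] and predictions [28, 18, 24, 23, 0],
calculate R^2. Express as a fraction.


Mean(y) = 86/5. SS_res = 27. SS_tot = 1914/5. R^2 = 1 - 27/(1914/5) = 593/638.

593/638


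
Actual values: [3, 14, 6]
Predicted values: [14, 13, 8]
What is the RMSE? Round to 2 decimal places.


MSE = 42.0000. RMSE = sqrt(42.0000) = 6.48.

6.48


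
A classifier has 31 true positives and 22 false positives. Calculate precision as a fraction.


Precision = TP / (TP + FP) = 31 / 53 = 31/53.

31/53


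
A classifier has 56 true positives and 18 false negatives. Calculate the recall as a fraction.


Recall = TP / (TP + FN) = 56 / 74 = 28/37.

28/37


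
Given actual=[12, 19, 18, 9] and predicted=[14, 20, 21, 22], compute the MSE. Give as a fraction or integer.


MSE = (1/4) * ((12-14)^2=4 + (19-20)^2=1 + (18-21)^2=9 + (9-22)^2=169). Sum = 183. MSE = 183/4.

183/4


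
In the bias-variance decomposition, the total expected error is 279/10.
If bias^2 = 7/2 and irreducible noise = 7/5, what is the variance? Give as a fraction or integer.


Total error = bias^2 + variance + irreducible noise. So variance = 279/10 - 7/2 - 7/5 = 23.

23


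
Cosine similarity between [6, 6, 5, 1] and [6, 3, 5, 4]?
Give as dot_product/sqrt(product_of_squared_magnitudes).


dot = 83. |a|^2 = 98, |b|^2 = 86. cos = 83/sqrt(8428).

83/sqrt(8428)


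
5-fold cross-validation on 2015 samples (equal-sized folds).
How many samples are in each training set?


Each validation fold has 2015/5 = 403 samples. Training set = 2015 - 403 = 1612.

1612


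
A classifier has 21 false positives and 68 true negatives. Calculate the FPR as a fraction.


FPR = FP / (FP + TN) = 21 / 89 = 21/89.

21/89


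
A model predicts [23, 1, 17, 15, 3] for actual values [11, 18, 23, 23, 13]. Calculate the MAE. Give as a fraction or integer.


MAE = (1/5) * (|11-23|=12 + |18-1|=17 + |23-17|=6 + |23-15|=8 + |13-3|=10). Sum = 53. MAE = 53/5.

53/5


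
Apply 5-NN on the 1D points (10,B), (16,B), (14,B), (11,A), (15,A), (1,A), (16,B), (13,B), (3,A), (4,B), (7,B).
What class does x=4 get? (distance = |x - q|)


Distances: |10-4|=6, |16-4|=12, |14-4|=10, |11-4|=7, |15-4|=11, |1-4|=3, |16-4|=12, |13-4|=9, |3-4|=1, |4-4|=0, |7-4|=3. 5 nearest: (4,B), (3,A), (1,A), (7,B), (10,B). Counts: {'B': 3, 'A': 2}. Majority class: B.

B


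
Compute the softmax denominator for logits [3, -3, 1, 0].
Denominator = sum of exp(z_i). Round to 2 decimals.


Denom = e^3=20.0855 + e^-3=0.0498 + e^1=2.7183 + e^0=1.0000. Sum = 23.8536, which rounds to 23.85.

23.85


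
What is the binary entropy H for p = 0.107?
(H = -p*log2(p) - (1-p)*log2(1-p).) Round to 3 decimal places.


H = -0.107*log2(0.107) - 0.893*log2(0.893) = 0.491.

0.491


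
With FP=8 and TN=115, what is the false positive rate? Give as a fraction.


FPR = FP / (FP + TN) = 8 / 123 = 8/123.

8/123


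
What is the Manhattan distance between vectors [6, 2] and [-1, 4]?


d = sum of absolute differences: |6--1|=7 + |2-4|=2 = 9.

9


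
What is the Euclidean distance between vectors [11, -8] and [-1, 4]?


d = sqrt(sum of squared differences). (11--1)^2=144, (-8-4)^2=144. Sum = 288.

sqrt(288)


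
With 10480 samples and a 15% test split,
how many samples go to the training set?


Test set = 10480 * 15% = 1572. Training set = 10480 - 1572 = 8908.

8908


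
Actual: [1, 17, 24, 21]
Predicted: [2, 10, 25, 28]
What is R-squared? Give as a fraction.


Mean(y) = 63/4. SS_res = 100. SS_tot = 1259/4. R^2 = 1 - 100/(1259/4) = 859/1259.

859/1259


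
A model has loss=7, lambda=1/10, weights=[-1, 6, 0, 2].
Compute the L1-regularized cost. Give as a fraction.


L1 norm = sum(|w|) = 9. J = 7 + 1/10 * 9 = 79/10.

79/10


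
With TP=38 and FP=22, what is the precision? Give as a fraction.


Precision = TP / (TP + FP) = 38 / 60 = 19/30.

19/30


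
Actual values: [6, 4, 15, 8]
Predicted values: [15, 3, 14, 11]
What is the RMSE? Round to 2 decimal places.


MSE = 23.0000. RMSE = sqrt(23.0000) = 4.80.

4.80
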